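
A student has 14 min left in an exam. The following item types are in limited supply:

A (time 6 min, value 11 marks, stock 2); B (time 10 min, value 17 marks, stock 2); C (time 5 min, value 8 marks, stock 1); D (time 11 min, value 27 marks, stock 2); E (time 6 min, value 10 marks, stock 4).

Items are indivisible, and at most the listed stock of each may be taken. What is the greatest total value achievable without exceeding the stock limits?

27 marks

Best selections within time 14 and stock limits:
- 1×D: time 11, value 27
- 2×A: time 12, value 22
- 1×A + 1×E: time 12, value 21
Best: 27 marks.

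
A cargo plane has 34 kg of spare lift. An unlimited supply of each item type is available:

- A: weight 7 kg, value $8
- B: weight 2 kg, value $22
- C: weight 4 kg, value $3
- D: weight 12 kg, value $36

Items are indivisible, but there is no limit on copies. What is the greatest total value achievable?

$374

Best value-per-unit is B at 22/2, and filling with it alone uses weight 17×2=34. No mix of the others beats 17×22 = 374.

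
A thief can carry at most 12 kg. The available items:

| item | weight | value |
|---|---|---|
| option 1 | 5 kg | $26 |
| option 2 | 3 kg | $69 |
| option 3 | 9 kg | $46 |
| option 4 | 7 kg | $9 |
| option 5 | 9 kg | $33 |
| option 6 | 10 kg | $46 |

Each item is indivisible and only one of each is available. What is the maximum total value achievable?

$115

Check high-value combinations within 12 kg:
- option 2+option 3: weight 3+9=12, value 69+46=115
- option 2+option 5: weight 3+9=12, value 69+33=102
- option 1+option 2: weight 5+3=8, value 26+69=95
Best: $115.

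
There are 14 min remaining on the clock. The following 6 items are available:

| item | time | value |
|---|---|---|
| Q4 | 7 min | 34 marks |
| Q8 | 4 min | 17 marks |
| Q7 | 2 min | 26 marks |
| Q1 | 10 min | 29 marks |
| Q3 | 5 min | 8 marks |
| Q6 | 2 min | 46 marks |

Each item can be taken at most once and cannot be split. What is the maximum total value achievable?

106 marks

This is a 0/1 knapsack; check combinations near the capacity.
- Q4+Q7+Q6: time 7+2+2=11, value 34+26+46=106
- Q7+Q1+Q6: time 2+10+2=14, value 26+29+46=101
- Q4+Q8+Q6: time 7+4+2=13, value 34+17+46=97
- Q8+Q7+Q3+Q6: time 4+2+5+2=13, value 17+26+8+46=97
- Q8+Q7+Q6: time 4+2+2=8, value 17+26+46=89
Best: 106 marks.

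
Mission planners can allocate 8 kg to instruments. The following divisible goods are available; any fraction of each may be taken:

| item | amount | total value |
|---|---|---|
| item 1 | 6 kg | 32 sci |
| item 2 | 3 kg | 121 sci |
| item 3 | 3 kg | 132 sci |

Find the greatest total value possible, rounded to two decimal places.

263.67

Take in order of value per unit:
- item 3 (132/3 per unit): all 3 → value 132, running total 132.00
- item 2 (121/3 per unit): all 3 → value 121, running total 253.00
- item 1 (32/6 per unit): 2 of 6 → value 2×32/6 = 10.6667, running total 263.67
Total 263.67.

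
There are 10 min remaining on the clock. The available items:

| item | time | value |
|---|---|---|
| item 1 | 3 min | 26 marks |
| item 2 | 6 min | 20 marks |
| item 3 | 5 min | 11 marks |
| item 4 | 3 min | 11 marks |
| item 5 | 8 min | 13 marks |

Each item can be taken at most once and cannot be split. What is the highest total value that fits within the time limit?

Check high-value combinations within 10 min:
- item 1+item 2: time 3+6=9, value 26+20=46
- item 1+item 4: time 3+3=6, value 26+11=37
- item 1+item 3: time 3+5=8, value 26+11=37
- item 2+item 4: time 6+3=9, value 20+11=31
- item 1: time 3, value 26
Best: 46 marks.

46 marks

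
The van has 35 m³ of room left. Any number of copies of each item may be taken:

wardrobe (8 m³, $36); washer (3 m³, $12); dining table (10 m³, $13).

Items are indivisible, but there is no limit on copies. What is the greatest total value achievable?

Best value-per-unit is wardrobe at 36/8; filling with it alone gives 4×36 = 144.
Optimal mix: 4×wardrobe + 1×washer → volume 35, value 156.

$156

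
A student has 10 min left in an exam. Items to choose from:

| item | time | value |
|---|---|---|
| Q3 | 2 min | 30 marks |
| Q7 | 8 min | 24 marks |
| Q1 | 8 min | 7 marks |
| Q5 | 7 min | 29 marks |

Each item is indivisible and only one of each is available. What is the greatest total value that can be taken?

59 marks

This is a 0/1 knapsack; check combinations near the capacity.
- Q3+Q5: time 2+7=9, value 30+29=59
- Q3+Q7: time 2+8=10, value 30+24=54
- Q3+Q1: time 2+8=10, value 30+7=37
- Q3: time 2, value 30
Best: 59 marks.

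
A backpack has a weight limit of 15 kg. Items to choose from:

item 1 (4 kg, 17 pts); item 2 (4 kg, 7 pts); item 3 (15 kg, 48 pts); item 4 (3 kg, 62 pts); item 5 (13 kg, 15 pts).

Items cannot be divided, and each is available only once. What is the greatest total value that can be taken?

86 pts

Check high-value combinations within 15 kg:
- item 1+item 2+item 4: weight 4+4+3=11, value 17+7+62=86
- item 1+item 4: weight 4+3=7, value 17+62=79
- item 2+item 4: weight 4+3=7, value 7+62=69
Best: 86 pts.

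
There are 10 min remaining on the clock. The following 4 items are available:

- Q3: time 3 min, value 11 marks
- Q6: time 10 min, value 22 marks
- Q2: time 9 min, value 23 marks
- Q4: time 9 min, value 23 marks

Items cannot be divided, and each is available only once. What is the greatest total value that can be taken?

Check high-value combinations within 10 min:
- Q2: time 9, value 23
- Q4: time 9, value 23
- Q6: time 10, value 22
- Q3: time 3, value 11
Best: 23 marks.

23 marks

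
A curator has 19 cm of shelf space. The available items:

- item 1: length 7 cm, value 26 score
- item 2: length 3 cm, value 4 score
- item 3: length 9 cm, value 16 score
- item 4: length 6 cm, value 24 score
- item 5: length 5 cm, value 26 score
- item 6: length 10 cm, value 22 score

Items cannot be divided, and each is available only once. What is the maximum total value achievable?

76 score

This is a 0/1 knapsack; check combinations near the capacity.
- item 1+item 4+item 5: length 7+6+5=18, value 26+24+26=76
- item 1+item 2+item 5: length 7+3+5=15, value 26+4+26=56
- item 2+item 4+item 5: length 3+6+5=14, value 4+24+26=54
- item 1+item 2+item 4: length 7+3+6=16, value 26+4+24=54
- item 1+item 5: length 7+5=12, value 26+26=52
Best: 76 score.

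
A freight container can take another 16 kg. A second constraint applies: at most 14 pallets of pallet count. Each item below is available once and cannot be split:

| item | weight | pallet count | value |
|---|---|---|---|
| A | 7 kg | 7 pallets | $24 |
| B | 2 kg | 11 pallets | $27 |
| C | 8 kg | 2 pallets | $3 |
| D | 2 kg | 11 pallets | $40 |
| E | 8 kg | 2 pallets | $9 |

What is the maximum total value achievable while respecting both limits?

Feasible sets respecting both limits:
- D+E: weight 10, pallet count 13, value 49
- C+D: weight 10, pallet count 13, value 43
- D: weight 2, pallet count 11, value 40
Best: $49.

$49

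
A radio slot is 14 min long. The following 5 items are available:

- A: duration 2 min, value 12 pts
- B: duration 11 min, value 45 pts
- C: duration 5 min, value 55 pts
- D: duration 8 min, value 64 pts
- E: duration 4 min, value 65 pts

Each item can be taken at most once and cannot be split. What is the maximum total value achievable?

141 pts

This is a 0/1 knapsack; check combinations near the capacity.
- A+D+E: duration 2+8+4=14, value 12+64+65=141
- A+C+E: duration 2+5+4=11, value 12+55+65=132
- D+E: duration 8+4=12, value 64+65=129
Best: 141 pts.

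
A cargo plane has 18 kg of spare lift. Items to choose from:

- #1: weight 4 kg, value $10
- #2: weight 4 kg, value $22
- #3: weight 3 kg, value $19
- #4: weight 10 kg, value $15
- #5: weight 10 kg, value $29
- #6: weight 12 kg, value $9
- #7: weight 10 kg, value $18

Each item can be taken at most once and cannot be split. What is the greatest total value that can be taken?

This is a 0/1 knapsack; check combinations near the capacity.
- #2+#3+#5: weight 4+3+10=17, value 22+19+29=70
- #1+#2+#5: weight 4+4+10=18, value 10+22+29=61
- #2+#3+#7: weight 4+3+10=17, value 22+19+18=59
Best: $70.

$70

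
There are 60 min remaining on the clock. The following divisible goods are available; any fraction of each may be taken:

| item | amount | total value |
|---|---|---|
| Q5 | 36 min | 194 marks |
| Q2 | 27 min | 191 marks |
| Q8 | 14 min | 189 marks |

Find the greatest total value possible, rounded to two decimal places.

482.39

Take in order of value per unit:
- Q8 (189/14 per unit): all 14 → value 189, running total 189.00
- Q2 (191/27 per unit): all 27 → value 191, running total 380.00
- Q5 (194/36 per unit): 19 of 36 → value 19×194/36 = 102.3889, running total 482.39
Total 482.39.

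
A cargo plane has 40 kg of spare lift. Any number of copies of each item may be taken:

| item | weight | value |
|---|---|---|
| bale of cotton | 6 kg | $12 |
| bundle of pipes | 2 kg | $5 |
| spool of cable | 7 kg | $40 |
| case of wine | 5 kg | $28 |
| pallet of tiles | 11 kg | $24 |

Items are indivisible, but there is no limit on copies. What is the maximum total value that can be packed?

Best value-per-unit is spool of cable at 40/7; filling with it alone gives 5×40 = 200.
Optimal mix: 5×spool of cable + 1×case of wine → weight 40, value 228.

$228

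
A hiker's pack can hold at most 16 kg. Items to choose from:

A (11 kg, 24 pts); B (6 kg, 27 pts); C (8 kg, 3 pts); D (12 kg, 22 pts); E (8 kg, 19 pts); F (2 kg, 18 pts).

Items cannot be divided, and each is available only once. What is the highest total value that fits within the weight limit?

Check high-value combinations within 16 kg:
- B+E+F: weight 6+8+2=16, value 27+19+18=64
- B+C+F: weight 6+8+2=16, value 27+3+18=48
- B+E: weight 6+8=14, value 27+19=46
- B+F: weight 6+2=8, value 27+18=45
- A+F: weight 11+2=13, value 24+18=42
Best: 64 pts.

64 pts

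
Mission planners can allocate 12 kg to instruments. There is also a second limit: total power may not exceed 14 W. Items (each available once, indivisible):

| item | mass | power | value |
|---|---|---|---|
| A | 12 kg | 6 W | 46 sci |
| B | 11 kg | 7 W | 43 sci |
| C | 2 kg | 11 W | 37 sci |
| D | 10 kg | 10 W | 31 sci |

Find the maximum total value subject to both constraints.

46 sci

Feasible sets respecting both limits:
- A: mass 12, power 6, value 46
- B: mass 11, power 7, value 43
- C: mass 2, power 11, value 37
Best: 46 sci.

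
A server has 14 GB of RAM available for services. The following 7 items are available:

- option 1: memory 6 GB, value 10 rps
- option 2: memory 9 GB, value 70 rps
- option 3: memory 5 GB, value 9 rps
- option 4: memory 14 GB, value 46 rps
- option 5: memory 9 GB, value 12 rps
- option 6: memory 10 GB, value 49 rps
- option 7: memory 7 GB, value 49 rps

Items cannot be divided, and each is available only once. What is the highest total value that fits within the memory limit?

79 rps

Check high-value combinations within 14 GB:
- option 2+option 3: memory 9+5=14, value 70+9=79
- option 2: memory 9, value 70
- option 1+option 7: memory 6+7=13, value 10+49=59
- option 3+option 7: memory 5+7=12, value 9+49=58
- option 7: memory 7, value 49
Best: 79 rps.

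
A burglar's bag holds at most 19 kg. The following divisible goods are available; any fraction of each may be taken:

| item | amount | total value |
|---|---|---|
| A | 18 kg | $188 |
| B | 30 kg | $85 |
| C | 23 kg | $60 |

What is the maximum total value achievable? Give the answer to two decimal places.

Take in order of value per unit:
- A (188/18 per unit): all 18 → value 188, running total 188.00
- B (85/30 per unit): 1 of 30 → value 1×85/30 = 2.8333, running total 190.83
Total 190.83.

190.83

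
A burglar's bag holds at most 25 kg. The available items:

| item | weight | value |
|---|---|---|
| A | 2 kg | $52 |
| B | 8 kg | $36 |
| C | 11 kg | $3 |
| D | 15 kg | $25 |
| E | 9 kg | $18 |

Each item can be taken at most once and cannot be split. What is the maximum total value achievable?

Check high-value combinations within 25 kg:
- A+B+D: weight 2+8+15=25, value 52+36+25=113
- A+B+E: weight 2+8+9=19, value 52+36+18=106
- A+B+C: weight 2+8+11=21, value 52+36+3=91
- A+B: weight 2+8=10, value 52+36=88
- A+D: weight 2+15=17, value 52+25=77
Best: $113.

$113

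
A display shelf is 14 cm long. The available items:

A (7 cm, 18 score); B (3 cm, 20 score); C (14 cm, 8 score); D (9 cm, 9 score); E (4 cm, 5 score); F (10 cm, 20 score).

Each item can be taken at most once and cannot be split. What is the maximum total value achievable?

43 score

Check high-value combinations within 14 cm:
- A+B+E: length 7+3+4=14, value 18+20+5=43
- B+F: length 3+10=13, value 20+20=40
- A+B: length 7+3=10, value 18+20=38
Best: 43 score.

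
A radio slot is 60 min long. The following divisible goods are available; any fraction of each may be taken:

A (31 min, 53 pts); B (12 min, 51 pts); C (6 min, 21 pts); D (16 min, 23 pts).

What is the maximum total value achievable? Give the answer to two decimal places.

Take in order of value per unit:
- B (51/12 per unit): all 12 → value 51, running total 51.00
- C (21/6 per unit): all 6 → value 21, running total 72.00
- A (53/31 per unit): all 31 → value 53, running total 125.00
- D (23/16 per unit): 11 of 16 → value 11×23/16 = 15.8125, running total 140.81
Total 140.81.

140.81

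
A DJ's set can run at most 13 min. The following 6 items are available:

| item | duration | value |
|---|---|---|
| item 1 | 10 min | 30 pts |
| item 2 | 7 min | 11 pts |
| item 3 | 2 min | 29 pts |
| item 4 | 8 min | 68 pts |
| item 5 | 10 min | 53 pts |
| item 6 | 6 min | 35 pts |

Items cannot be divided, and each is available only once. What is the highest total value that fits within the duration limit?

97 pts

Check high-value combinations within 13 min:
- item 3+item 4: duration 2+8=10, value 29+68=97
- item 3+item 5: duration 2+10=12, value 29+53=82
- item 4: duration 8, value 68
- item 3+item 6: duration 2+6=8, value 29+35=64
- item 1+item 3: duration 10+2=12, value 30+29=59
Best: 97 pts.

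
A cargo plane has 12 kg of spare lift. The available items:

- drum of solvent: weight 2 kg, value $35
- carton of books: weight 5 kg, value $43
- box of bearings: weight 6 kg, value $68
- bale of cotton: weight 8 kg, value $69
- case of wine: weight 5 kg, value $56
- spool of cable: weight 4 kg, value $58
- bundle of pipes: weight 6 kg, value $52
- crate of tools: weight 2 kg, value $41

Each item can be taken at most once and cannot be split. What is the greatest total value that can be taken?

Check high-value combinations within 12 kg:
- box of bearings+spool of cable+crate of tools: weight 6+4+2=12, value 68+58+41=167
- drum of solvent+box of bearings+spool of cable: weight 2+6+4=12, value 35+68+58=161
- case of wine+spool of cable+crate of tools: weight 5+4+2=11, value 56+58+41=155
Best: $167.

$167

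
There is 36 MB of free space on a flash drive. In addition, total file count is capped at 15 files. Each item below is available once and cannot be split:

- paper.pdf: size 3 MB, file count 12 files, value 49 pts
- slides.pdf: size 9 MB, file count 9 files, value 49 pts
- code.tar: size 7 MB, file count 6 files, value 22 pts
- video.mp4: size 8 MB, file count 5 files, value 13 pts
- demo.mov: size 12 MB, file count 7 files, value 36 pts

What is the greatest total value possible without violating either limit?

71 pts

Feasible sets respecting both limits:
- slides.pdf+code.tar: size 16, file count 15, value 71
- slides.pdf+video.mp4: size 17, file count 14, value 62
- code.tar+demo.mov: size 19, file count 13, value 58
- paper.pdf: size 3, file count 12, value 49
Best: 71 pts.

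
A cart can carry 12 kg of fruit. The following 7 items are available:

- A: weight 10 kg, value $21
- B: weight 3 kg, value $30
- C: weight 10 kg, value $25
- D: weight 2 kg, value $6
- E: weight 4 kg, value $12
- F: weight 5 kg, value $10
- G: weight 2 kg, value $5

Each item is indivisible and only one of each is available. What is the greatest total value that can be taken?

This is a 0/1 knapsack; check combinations near the capacity.
- B+D+E+G: weight 3+2+4+2=11, value 30+6+12+5=53
- B+E+F: weight 3+4+5=12, value 30+12+10=52
- B+D+F+G: weight 3+2+5+2=12, value 30+6+10+5=51
Best: $53.

$53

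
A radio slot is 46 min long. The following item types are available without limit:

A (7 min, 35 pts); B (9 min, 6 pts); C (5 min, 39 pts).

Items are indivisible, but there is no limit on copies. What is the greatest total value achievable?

351 pts

Best value-per-unit is C at 39/5, and filling with it alone uses duration 9×5=45. No mix of the others beats 9×39 = 351.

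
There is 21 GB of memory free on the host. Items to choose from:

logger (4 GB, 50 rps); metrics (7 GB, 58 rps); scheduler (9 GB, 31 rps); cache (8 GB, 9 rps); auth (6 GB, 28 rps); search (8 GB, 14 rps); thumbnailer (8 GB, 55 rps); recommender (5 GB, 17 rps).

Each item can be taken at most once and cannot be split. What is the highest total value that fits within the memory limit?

Check high-value combinations within 21 GB:
- logger+metrics+thumbnailer: memory 4+7+8=19, value 50+58+55=163
- metrics+auth+thumbnailer: memory 7+6+8=21, value 58+28+55=141
- logger+metrics+scheduler: memory 4+7+9=20, value 50+58+31=139
Best: 163 rps.

163 rps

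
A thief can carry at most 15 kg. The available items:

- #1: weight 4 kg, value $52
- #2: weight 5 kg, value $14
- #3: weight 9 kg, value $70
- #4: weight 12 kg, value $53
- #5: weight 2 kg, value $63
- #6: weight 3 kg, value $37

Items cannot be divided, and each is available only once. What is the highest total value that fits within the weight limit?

Check high-value combinations within 15 kg:
- #1+#3+#5: weight 4+9+2=15, value 52+70+63=185
- #3+#5+#6: weight 9+2+3=14, value 70+63+37=170
- #1+#2+#5+#6: weight 4+5+2+3=14, value 52+14+63+37=166
- #1+#5+#6: weight 4+2+3=9, value 52+63+37=152
Best: $185.

$185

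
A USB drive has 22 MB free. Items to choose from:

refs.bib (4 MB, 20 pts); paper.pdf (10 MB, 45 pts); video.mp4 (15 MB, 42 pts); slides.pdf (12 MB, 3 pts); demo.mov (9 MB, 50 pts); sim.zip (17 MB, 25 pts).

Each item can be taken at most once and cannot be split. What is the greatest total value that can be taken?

Check high-value combinations within 22 MB:
- paper.pdf+demo.mov: size 10+9=19, value 45+50=95
- refs.bib+demo.mov: size 4+9=13, value 20+50=70
- refs.bib+paper.pdf: size 4+10=14, value 20+45=65
- refs.bib+video.mp4: size 4+15=19, value 20+42=62
- slides.pdf+demo.mov: size 12+9=21, value 3+50=53
Best: 95 pts.

95 pts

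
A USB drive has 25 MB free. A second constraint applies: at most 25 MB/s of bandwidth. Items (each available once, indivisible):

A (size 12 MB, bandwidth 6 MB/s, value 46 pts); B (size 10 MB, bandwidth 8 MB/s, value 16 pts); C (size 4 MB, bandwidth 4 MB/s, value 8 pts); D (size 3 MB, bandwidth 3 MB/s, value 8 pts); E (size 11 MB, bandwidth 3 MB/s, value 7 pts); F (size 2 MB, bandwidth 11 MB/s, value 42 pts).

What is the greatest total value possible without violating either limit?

104 pts

Feasible sets respecting both limits:
- A+B+F: size 24, bandwidth 25, value 104
- A+C+D+F: size 21, bandwidth 24, value 104
- A+C+F: size 18, bandwidth 21, value 96
Best: 104 pts.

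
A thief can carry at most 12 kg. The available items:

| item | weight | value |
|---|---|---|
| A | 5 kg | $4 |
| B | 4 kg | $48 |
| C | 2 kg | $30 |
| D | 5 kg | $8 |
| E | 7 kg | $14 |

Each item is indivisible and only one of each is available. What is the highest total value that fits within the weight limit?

$86

Check high-value combinations within 12 kg:
- B+C+D: weight 4+2+5=11, value 48+30+8=86
- A+B+C: weight 5+4+2=11, value 4+48+30=82
- B+C: weight 4+2=6, value 48+30=78
Best: $86.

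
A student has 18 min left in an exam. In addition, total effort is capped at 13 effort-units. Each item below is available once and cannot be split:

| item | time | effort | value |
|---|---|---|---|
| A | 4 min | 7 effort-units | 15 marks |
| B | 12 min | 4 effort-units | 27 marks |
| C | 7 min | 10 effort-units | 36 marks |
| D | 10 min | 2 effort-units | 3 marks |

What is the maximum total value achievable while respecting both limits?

42 marks

Feasible sets respecting both limits:
- A+B: time 16, effort 11, value 42
- C+D: time 17, effort 12, value 39
- C: time 7, effort 10, value 36
Best: 42 marks.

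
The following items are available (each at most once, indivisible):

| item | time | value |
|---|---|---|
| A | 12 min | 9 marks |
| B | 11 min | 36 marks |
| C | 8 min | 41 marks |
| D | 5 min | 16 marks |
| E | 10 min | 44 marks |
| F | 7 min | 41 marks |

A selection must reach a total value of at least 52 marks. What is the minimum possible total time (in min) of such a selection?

Subsets with value ≥ 52, sorted by total time:
- D+F: time 12, value 57
- C+D: time 13, value 57
- C+F: time 15, value 82
- D+E: time 15, value 60
Minimum time: 12 min.

12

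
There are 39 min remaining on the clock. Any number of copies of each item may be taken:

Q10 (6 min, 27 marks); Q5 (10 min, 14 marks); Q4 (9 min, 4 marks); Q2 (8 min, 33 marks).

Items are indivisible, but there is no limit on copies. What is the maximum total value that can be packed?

Best value-per-unit is Q10 at 27/6; filling with it alone gives 6×27 = 162.
Optimal mix: 5×Q10 + 1×Q2 → time 38, value 168.

168 marks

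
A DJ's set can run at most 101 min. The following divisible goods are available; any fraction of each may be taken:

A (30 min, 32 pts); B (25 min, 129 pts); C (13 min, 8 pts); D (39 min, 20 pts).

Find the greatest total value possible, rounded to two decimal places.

185.92

Take in order of value per unit:
- B (129/25 per unit): all 25 → value 129, running total 129.00
- A (32/30 per unit): all 30 → value 32, running total 161.00
- C (8/13 per unit): all 13 → value 8, running total 169.00
- D (20/39 per unit): 33 of 39 → value 33×20/39 = 16.9231, running total 185.92
Total 185.92.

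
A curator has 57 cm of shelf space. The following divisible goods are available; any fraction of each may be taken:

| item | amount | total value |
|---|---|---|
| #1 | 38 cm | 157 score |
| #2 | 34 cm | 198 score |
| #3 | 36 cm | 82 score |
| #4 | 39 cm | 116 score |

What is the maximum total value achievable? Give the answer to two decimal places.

293.03

Take in order of value per unit:
- #2 (198/34 per unit): all 34 → value 198, running total 198.00
- #1 (157/38 per unit): 23 of 38 → value 23×157/38 = 95.0263, running total 293.03
Total 293.03.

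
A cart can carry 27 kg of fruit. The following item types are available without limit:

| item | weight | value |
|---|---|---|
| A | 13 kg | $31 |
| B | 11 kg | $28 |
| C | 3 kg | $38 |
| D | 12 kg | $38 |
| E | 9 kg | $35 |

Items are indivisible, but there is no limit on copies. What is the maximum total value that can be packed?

$342

Best value-per-unit is C at 38/3, and filling with it alone uses weight 9×3=27. No mix of the others beats 9×38 = 342.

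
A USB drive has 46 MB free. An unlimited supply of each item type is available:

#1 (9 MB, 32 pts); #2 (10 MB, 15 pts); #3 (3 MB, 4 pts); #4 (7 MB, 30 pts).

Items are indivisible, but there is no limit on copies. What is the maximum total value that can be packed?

Best value-per-unit is #4 at 30/7; filling with it alone gives 6×30 = 180.
Optimal mix: 2×#1 + 4×#4 → size 46, value 184.

184 pts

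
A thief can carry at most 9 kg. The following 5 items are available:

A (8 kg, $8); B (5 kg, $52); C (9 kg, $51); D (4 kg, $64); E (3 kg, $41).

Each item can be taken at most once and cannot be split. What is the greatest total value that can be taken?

$116

Check high-value combinations within 9 kg:
- B+D: weight 5+4=9, value 52+64=116
- D+E: weight 4+3=7, value 64+41=105
- B+E: weight 5+3=8, value 52+41=93
- D: weight 4, value 64
- B: weight 5, value 52
Best: $116.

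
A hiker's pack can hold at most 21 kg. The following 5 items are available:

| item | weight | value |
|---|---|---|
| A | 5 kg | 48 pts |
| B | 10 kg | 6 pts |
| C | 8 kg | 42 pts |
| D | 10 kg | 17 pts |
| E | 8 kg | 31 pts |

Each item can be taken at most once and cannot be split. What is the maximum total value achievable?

Check high-value combinations within 21 kg:
- A+C+E: weight 5+8+8=21, value 48+42+31=121
- A+C: weight 5+8=13, value 48+42=90
- A+E: weight 5+8=13, value 48+31=79
Best: 121 pts.

121 pts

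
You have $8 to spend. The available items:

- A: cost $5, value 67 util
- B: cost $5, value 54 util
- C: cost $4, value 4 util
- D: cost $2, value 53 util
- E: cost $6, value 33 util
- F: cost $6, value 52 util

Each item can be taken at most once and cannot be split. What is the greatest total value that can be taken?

120 util

Check high-value combinations within $8:
- A+D: cost 5+2=7, value 67+53=120
- B+D: cost 5+2=7, value 54+53=107
- D+F: cost 2+6=8, value 53+52=105
Best: 120 util.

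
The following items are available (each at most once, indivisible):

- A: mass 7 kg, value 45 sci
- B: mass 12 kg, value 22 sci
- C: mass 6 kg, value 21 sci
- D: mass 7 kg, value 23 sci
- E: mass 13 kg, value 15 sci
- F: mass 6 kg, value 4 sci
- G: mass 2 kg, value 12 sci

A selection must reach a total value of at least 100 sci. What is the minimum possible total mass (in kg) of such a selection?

Subsets with value ≥ 100, sorted by total mass:
- A+C+D+G: mass 22, value 101
- A+B+C+G: mass 27, value 100
- A+C+D+F+G: mass 28, value 105
- A+B+D+G: mass 28, value 102
Minimum mass: 22 kg.

22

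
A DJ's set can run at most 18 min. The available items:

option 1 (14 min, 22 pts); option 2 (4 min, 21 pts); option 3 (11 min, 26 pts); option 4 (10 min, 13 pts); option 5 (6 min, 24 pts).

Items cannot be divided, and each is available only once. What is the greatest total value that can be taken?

Check high-value combinations within 18 min:
- option 3+option 5: duration 11+6=17, value 26+24=50
- option 2+option 3: duration 4+11=15, value 21+26=47
- option 2+option 5: duration 4+6=10, value 21+24=45
- option 1+option 2: duration 14+4=18, value 22+21=43
- option 4+option 5: duration 10+6=16, value 13+24=37
Best: 50 pts.

50 pts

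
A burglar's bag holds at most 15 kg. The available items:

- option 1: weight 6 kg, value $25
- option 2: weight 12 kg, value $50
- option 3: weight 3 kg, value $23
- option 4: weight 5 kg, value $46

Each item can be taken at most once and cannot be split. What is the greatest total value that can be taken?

$94

Check high-value combinations within 15 kg:
- option 1+option 3+option 4: weight 6+3+5=14, value 25+23+46=94
- option 2+option 3: weight 12+3=15, value 50+23=73
- option 1+option 4: weight 6+5=11, value 25+46=71
Best: $94.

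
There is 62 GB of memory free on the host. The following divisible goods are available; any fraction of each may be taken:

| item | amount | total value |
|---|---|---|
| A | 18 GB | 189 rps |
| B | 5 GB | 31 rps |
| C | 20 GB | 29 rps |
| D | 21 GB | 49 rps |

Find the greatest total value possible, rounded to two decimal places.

295.10

Take in order of value per unit:
- A (189/18 per unit): all 18 → value 189, running total 189.00
- B (31/5 per unit): all 5 → value 31, running total 220.00
- D (49/21 per unit): all 21 → value 49, running total 269.00
- C (29/20 per unit): 18 of 20 → value 18×29/20 = 26.1000, running total 295.10
Total 295.10.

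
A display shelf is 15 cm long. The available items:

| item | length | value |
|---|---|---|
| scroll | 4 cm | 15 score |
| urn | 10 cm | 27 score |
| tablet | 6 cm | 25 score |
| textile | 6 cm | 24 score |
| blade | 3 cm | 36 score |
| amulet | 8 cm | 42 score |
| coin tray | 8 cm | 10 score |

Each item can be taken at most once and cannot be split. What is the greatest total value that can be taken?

93 score

Check high-value combinations within 15 cm:
- scroll+blade+amulet: length 4+3+8=15, value 15+36+42=93
- tablet+textile+blade: length 6+6+3=15, value 25+24+36=85
- blade+amulet: length 3+8=11, value 36+42=78
- scroll+tablet+blade: length 4+6+3=13, value 15+25+36=76
Best: 93 score.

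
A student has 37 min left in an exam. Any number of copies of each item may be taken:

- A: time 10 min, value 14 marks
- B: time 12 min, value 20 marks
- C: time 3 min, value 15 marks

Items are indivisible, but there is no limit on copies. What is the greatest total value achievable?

Best value-per-unit is C at 15/3, and filling with it alone uses time 12×3=36. No mix of the others beats 12×15 = 180.

180 marks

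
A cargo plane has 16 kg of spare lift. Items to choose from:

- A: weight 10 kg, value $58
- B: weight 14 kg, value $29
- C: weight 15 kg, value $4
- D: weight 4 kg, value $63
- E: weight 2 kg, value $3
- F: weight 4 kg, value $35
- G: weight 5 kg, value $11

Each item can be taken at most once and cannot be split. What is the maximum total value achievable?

$124

Check high-value combinations within 16 kg:
- A+D+E: weight 10+4+2=16, value 58+63+3=124
- A+D: weight 10+4=14, value 58+63=121
- D+E+F+G: weight 4+2+4+5=15, value 63+3+35+11=112
- D+F+G: weight 4+4+5=13, value 63+35+11=109
- D+E+F: weight 4+2+4=10, value 63+3+35=101
Best: $124.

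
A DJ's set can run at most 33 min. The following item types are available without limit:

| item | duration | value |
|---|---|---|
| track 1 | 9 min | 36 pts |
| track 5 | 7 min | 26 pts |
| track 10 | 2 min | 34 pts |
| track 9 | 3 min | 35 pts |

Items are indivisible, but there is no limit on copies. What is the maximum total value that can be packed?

545 pts

Best value-per-unit is track 10 at 34/2; filling with it alone gives 16×34 = 544.
Optimal mix: 15×track 10 + 1×track 9 → duration 33, value 545.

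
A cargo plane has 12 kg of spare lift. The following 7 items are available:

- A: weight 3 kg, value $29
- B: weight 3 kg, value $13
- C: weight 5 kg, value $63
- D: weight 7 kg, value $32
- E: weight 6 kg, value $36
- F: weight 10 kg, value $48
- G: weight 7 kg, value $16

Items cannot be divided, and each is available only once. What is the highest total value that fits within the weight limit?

$105

This is a 0/1 knapsack; check combinations near the capacity.
- A+B+C: weight 3+3+5=11, value 29+13+63=105
- C+E: weight 5+6=11, value 63+36=99
- C+D: weight 5+7=12, value 63+32=95
Best: $105.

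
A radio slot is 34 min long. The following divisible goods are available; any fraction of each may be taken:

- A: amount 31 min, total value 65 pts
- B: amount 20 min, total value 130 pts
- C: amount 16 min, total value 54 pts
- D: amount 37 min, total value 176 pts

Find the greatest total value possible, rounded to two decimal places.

196.59

Take in order of value per unit:
- B (130/20 per unit): all 20 → value 130, running total 130.00
- D (176/37 per unit): 14 of 37 → value 14×176/37 = 66.5946, running total 196.59
Total 196.59.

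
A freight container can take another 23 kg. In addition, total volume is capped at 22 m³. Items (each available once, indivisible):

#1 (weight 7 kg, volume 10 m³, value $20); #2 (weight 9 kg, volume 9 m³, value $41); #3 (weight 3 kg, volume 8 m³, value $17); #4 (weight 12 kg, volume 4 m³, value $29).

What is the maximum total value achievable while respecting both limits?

$70

Feasible sets respecting both limits:
- #2+#4: weight 21, volume 13, value 70
- #1+#3+#4: weight 22, volume 22, value 66
- #1+#2: weight 16, volume 19, value 61
Best: $70.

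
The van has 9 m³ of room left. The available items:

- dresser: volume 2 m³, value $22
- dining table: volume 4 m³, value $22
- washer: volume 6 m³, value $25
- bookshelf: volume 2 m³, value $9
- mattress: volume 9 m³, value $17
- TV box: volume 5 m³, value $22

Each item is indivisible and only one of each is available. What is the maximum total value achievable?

Check high-value combinations within 9 m³:
- dresser+dining table+bookshelf: volume 2+4+2=8, value 22+22+9=53
- dresser+bookshelf+TV box: volume 2+2+5=9, value 22+9+22=53
- dresser+washer: volume 2+6=8, value 22+25=47
- dresser+dining table: volume 2+4=6, value 22+22=44
Best: $53.

$53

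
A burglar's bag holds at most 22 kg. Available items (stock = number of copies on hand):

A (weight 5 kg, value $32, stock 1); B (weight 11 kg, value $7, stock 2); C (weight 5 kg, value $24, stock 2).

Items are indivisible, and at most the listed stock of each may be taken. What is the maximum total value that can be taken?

$80

Best selections within weight 22 and stock limits:
- 1×A + 2×C: weight 15, value 80
- 1×A + 1×B + 1×C: weight 21, value 63
- 1×A + 1×C: weight 10, value 56
- 1×B + 2×C: weight 21, value 55
Best: $80.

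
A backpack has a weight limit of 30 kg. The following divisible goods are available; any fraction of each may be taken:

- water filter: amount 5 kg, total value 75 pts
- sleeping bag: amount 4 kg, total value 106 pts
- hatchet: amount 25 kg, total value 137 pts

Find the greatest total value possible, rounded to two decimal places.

Take in order of value per unit:
- sleeping bag (106/4 per unit): all 4 → value 106, running total 106.00
- water filter (75/5 per unit): all 5 → value 75, running total 181.00
- hatchet (137/25 per unit): 21 of 25 → value 21×137/25 = 115.0800, running total 296.08
Total 296.08.

296.08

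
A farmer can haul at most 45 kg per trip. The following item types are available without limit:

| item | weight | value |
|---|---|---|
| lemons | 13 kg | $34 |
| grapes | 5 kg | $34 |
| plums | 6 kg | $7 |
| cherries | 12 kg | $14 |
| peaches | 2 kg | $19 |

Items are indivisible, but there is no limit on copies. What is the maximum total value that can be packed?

$418

Best value-per-unit is peaches at 19/2, and filling with it alone uses weight 22×2=44. No mix of the others beats 22×19 = 418.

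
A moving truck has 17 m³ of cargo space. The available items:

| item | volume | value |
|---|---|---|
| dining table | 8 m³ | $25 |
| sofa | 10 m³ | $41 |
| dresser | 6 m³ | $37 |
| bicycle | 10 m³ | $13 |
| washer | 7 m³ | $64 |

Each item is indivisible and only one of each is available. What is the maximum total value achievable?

$105

Check high-value combinations within 17 m³:
- sofa+washer: volume 10+7=17, value 41+64=105
- dresser+washer: volume 6+7=13, value 37+64=101
- dining table+washer: volume 8+7=15, value 25+64=89
- sofa+dresser: volume 10+6=16, value 41+37=78
- bicycle+washer: volume 10+7=17, value 13+64=77
Best: $105.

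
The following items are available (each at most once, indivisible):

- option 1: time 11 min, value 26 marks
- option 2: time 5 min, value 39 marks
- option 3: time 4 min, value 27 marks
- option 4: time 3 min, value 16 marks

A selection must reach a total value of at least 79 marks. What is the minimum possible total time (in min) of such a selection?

Subsets with value ≥ 79, sorted by total time:
- option 2+option 3+option 4: time 12, value 82
- option 1+option 2+option 4: time 19, value 81
- option 1+option 2+option 3: time 20, value 92
- option 1+option 2+option 3+option 4: time 23, value 108
Minimum time: 12 min.

12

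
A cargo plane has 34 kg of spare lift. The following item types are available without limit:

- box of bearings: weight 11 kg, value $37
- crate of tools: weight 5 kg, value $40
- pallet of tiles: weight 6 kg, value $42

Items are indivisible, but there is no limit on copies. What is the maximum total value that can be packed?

$248

Best value-per-unit is crate of tools at 40/5; filling with it alone gives 6×40 = 240.
Optimal mix: 2×crate of tools + 4×pallet of tiles → weight 34, value 248.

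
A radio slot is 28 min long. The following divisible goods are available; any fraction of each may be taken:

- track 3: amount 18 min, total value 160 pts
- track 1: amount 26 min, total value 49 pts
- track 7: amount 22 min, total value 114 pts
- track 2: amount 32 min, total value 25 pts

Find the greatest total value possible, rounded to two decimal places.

211.82

Take in order of value per unit:
- track 3 (160/18 per unit): all 18 → value 160, running total 160.00
- track 7 (114/22 per unit): 10 of 22 → value 10×114/22 = 51.8182, running total 211.82
Total 211.82.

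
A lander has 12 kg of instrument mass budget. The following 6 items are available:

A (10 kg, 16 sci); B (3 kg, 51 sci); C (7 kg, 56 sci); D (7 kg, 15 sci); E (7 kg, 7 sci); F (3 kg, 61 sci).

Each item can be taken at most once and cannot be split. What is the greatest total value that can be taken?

117 sci

This is a 0/1 knapsack; check combinations near the capacity.
- C+F: mass 7+3=10, value 56+61=117
- B+F: mass 3+3=6, value 51+61=112
- B+C: mass 3+7=10, value 51+56=107
- D+F: mass 7+3=10, value 15+61=76
- E+F: mass 7+3=10, value 7+61=68
Best: 117 sci.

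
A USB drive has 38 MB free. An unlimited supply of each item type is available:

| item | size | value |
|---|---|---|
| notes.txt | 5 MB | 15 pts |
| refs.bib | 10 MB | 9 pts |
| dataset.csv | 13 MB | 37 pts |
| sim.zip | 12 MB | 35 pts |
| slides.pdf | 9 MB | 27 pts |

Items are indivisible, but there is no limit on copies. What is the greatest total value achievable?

114 pts

Best value-per-unit is notes.txt at 15/5; filling with it alone gives 7×15 = 105.
Optimal mix: 4×notes.txt + 2×slides.pdf → size 38, value 114.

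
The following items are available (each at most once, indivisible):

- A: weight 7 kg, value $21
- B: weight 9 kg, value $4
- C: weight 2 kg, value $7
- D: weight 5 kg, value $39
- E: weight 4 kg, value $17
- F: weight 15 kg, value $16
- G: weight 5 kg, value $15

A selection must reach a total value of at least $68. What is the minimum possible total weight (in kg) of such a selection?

14

Subsets with value ≥ 68, sorted by total weight:
- D+E+G: weight 14, value 71
- C+D+E+G: weight 16, value 78
- A+D+E: weight 16, value 77
Minimum weight: 14 kg.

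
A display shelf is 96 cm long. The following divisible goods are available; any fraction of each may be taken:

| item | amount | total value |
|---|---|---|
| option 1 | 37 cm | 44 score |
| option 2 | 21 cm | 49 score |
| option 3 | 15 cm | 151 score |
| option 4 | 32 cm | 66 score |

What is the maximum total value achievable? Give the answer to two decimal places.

Take in order of value per unit:
- option 3 (151/15 per unit): all 15 → value 151, running total 151.00
- option 2 (49/21 per unit): all 21 → value 49, running total 200.00
- option 4 (66/32 per unit): all 32 → value 66, running total 266.00
- option 1 (44/37 per unit): 28 of 37 → value 28×44/37 = 33.2973, running total 299.30
Total 299.30.

299.30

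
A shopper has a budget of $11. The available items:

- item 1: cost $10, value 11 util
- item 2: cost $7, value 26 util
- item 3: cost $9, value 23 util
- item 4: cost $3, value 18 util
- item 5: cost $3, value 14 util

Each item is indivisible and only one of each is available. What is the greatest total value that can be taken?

44 util

Check high-value combinations within $11:
- item 2+item 4: cost 7+3=10, value 26+18=44
- item 2+item 5: cost 7+3=10, value 26+14=40
- item 4+item 5: cost 3+3=6, value 18+14=32
Best: 44 util.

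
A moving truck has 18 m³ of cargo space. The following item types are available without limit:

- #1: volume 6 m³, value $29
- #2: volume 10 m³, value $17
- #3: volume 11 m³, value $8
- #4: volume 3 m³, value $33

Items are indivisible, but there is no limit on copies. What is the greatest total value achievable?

Best value-per-unit is #4 at 33/3, and filling with it alone uses volume 6×3=18. No mix of the others beats 6×33 = 198.

$198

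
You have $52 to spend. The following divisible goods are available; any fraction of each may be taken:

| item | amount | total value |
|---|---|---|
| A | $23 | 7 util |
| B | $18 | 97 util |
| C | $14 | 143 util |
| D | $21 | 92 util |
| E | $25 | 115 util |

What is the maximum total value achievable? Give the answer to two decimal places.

332.00

Take in order of value per unit:
- C (143/14 per unit): all 14 → value 143, running total 143.00
- B (97/18 per unit): all 18 → value 97, running total 240.00
- E (115/25 per unit): 20 of 25 → value 20×115/25 = 92.0000, running total 332.00
Total 332.00.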